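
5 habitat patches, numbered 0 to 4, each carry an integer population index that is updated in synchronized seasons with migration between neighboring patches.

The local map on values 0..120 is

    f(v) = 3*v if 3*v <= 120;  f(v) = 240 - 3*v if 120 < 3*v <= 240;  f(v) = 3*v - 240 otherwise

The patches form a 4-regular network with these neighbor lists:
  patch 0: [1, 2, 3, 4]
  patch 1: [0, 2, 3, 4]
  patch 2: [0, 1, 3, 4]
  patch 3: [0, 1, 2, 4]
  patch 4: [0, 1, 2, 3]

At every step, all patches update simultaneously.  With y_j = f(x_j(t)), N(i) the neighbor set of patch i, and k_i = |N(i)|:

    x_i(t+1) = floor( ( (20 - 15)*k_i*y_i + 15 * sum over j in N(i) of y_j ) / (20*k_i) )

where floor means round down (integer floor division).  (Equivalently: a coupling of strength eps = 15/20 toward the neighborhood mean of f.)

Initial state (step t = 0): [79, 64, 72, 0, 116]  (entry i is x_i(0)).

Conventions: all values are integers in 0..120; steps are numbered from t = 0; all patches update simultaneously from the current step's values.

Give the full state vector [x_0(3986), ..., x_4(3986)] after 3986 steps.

Simulating step by step:
t=0: [79, 64, 72, 0, 116]
t=1: [34, 37, 35, 34, 41]
t=2: [107, 107, 107, 107, 108]
t=3: [81, 81, 81, 81, 81]
t=4: [3, 3, 3, 3, 3]
t=5: [9, 9, 9, 9, 9]
t=6: [27, 27, 27, 27, 27]
t=7: [81, 81, 81, 81, 81]

Answer: [27, 27, 27, 27, 27]
Key observation: The state at step 3, [81, 81, 81, 81, 81], reappears at step 7: the system is in a cycle of period 4 from step 3 on.  Therefore the state at step 3986 equals the state at step 3 + ((3986 - 3) mod 4) = 6, which is [27, 27, 27, 27, 27].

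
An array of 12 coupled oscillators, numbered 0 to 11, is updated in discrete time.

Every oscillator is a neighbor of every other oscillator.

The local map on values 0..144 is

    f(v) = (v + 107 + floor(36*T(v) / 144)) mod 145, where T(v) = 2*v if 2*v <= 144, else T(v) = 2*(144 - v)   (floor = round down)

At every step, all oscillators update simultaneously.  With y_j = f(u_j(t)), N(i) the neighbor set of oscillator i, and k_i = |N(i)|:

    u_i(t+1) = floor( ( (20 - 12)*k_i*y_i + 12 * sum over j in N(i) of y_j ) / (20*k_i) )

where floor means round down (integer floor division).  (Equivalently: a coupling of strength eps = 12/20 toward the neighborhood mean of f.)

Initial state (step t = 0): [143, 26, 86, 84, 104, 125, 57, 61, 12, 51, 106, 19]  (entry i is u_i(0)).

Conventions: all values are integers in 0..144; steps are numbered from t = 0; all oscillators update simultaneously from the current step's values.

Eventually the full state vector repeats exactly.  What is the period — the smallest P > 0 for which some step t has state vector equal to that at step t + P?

Answer: 11
Key observation: The state at step 12, [71, 71, 71, 71, 71, 71, 71, 71, 71, 71, 71, 71], reappears at step 23 — and no state repeats earlier — so the cycle the system enters has period 11.

Derivation:
t=0: [143, 26, 86, 84, 104, 125, 57, 61, 12, 51, 106, 19]
t=1: [86, 50, 77, 76, 80, 83, 66, 68, 93, 63, 80, 97]
t=2: [71, 57, 69, 69, 70, 70, 66, 67, 72, 64, 70, 73]
t=3: [65, 58, 64, 64, 64, 64, 62, 63, 66, 61, 64, 66]
t=4: [57, 54, 57, 57, 57, 57, 56, 56, 58, 55, 57, 58]
t=5: [46, 45, 46, 46, 46, 46, 46, 46, 47, 45, 46, 47]
t=6: [30, 30, 30, 30, 30, 30, 30, 30, 31, 30, 30, 31]
t=7: [7, 7, 7, 7, 7, 7, 7, 7, 7, 7, 7, 7]
t=8: [117, 117, 117, 117, 117, 117, 117, 117, 117, 117, 117, 117]
t=9: [92, 92, 92, 92, 92, 92, 92, 92, 92, 92, 92, 92]
t=10: [80, 80, 80, 80, 80, 80, 80, 80, 80, 80, 80, 80]
t=11: [74, 74, 74, 74, 74, 74, 74, 74, 74, 74, 74, 74]
t=12: [71, 71, 71, 71, 71, 71, 71, 71, 71, 71, 71, 71]
t=13: [68, 68, 68, 68, 68, 68, 68, 68, 68, 68, 68, 68]
t=14: [64, 64, 64, 64, 64, 64, 64, 64, 64, 64, 64, 64]
t=15: [58, 58, 58, 58, 58, 58, 58, 58, 58, 58, 58, 58]
t=16: [49, 49, 49, 49, 49, 49, 49, 49, 49, 49, 49, 49]
t=17: [35, 35, 35, 35, 35, 35, 35, 35, 35, 35, 35, 35]
t=18: [14, 14, 14, 14, 14, 14, 14, 14, 14, 14, 14, 14]
t=19: [128, 128, 128, 128, 128, 128, 128, 128, 128, 128, 128, 128]
t=20: [98, 98, 98, 98, 98, 98, 98, 98, 98, 98, 98, 98]
t=21: [83, 83, 83, 83, 83, 83, 83, 83, 83, 83, 83, 83]
t=22: [75, 75, 75, 75, 75, 75, 75, 75, 75, 75, 75, 75]
t=23: [71, 71, 71, 71, 71, 71, 71, 71, 71, 71, 71, 71]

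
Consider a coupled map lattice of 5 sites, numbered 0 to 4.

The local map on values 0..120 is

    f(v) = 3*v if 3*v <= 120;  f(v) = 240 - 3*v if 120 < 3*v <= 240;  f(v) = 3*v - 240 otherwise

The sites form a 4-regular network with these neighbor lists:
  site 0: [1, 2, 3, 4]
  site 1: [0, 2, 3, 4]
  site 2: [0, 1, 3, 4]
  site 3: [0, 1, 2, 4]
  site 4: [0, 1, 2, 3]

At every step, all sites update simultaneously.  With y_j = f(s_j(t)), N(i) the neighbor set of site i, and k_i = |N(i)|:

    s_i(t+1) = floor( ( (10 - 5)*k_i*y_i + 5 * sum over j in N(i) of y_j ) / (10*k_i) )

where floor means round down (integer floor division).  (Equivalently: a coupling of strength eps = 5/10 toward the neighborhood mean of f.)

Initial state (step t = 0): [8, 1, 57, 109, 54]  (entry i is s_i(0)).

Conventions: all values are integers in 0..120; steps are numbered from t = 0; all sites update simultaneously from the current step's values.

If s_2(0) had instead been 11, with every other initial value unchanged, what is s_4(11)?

Simulating step by step:
t=0: [8, 1, 11, 109, 54]
t=1: [37, 29, 40, 60, 57]
t=2: [97, 88, 100, 78, 81]
t=3: [37, 27, 40, 20, 19]
t=4: [95, 84, 98, 76, 75]
t=5: [34, 21, 37, 21, 22]
t=6: [88, 74, 92, 74, 75]
t=7: [22, 20, 27, 20, 19]
t=8: [65, 63, 70, 63, 61]
t=9: [46, 48, 40, 48, 50]
t=10: [101, 99, 108, 99, 96]
t=11: [62, 60, 70, 60, 56]

Answer: s_4(11) = 56
Key observation: This trace re-runs the system from the modified initial state.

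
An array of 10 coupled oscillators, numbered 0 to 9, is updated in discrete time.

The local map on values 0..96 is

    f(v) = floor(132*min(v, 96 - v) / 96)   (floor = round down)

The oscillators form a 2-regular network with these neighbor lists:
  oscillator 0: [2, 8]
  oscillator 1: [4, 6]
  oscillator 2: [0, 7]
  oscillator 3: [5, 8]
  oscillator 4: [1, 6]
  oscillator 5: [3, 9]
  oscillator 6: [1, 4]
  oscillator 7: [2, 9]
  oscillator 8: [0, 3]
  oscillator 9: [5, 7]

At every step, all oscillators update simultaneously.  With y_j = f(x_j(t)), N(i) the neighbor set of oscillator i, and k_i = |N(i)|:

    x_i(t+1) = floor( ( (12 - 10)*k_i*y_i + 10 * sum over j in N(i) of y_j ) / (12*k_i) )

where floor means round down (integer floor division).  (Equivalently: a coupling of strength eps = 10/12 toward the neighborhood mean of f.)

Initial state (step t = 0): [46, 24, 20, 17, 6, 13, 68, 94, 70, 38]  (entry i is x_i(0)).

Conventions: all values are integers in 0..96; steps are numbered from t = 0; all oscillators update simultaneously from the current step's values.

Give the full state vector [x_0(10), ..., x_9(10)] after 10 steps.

Answer: [46, 56, 45, 45, 56, 46, 56, 47, 45, 45]

Derivation:
t=0: [46, 24, 20, 17, 6, 13, 68, 94, 70, 38]
t=1: [36, 24, 31, 25, 30, 34, 23, 33, 41, 16]
t=2: [49, 35, 46, 48, 33, 31, 36, 34, 43, 41]
t=3: [61, 47, 56, 53, 47, 57, 46, 57, 64, 46]
t=4: [49, 63, 51, 50, 63, 59, 63, 58, 51, 54]
t=5: [61, 45, 58, 56, 45, 58, 45, 57, 63, 52]
t=6: [48, 61, 50, 49, 61, 56, 61, 55, 50, 53]
t=7: [63, 48, 61, 59, 48, 60, 48, 60, 64, 56]
t=8: [45, 66, 47, 47, 66, 51, 66, 51, 46, 50]
t=9: [63, 41, 61, 62, 41, 63, 41, 63, 62, 61]
t=10: [46, 56, 45, 45, 56, 46, 56, 47, 45, 45]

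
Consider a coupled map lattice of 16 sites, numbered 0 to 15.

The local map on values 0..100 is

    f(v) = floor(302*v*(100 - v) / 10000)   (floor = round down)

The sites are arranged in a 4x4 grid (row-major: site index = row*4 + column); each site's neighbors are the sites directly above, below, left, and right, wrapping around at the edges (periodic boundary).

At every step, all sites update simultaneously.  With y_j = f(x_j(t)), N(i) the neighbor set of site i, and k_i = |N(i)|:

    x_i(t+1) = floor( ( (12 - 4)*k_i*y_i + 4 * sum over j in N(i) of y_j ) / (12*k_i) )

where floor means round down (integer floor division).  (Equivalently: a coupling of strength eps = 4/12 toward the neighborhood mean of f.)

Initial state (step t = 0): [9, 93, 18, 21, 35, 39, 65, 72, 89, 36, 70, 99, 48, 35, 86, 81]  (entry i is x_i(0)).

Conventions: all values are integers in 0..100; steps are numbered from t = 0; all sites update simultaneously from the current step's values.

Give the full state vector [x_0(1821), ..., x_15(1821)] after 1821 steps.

Simulating step by step:
t=0: [9, 93, 18, 21, 35, 39, 65, 72, 89, 36, 70, 99, 48, 35, 86, 81]
t=1: [33, 29, 43, 47, 60, 66, 65, 55, 37, 65, 56, 17, 63, 61, 42, 44]
t=2: [67, 64, 72, 74, 71, 67, 69, 70, 67, 68, 70, 52, 70, 70, 73, 71]
t=3: [65, 67, 60, 59, 63, 65, 63, 63, 66, 64, 63, 71, 63, 63, 60, 62]
t=4: [68, 67, 71, 72, 69, 68, 70, 69, 67, 68, 69, 64, 69, 69, 71, 70]
t=5: [64, 65, 62, 61, 64, 64, 63, 64, 65, 64, 64, 67, 64, 64, 62, 63]
t=6: [69, 68, 70, 70, 68, 69, 69, 69, 68, 68, 69, 67, 69, 69, 70, 69]
t=7: [64, 64, 63, 63, 64, 64, 63, 64, 65, 64, 64, 65, 64, 64, 63, 64]
t=8: [69, 69, 69, 69, 68, 69, 69, 69, 68, 68, 69, 68, 68, 69, 69, 69]
t=9: [64, 64, 64, 64, 64, 64, 64, 64, 65, 64, 64, 64, 64, 64, 64, 64]
t=10: [69, 69, 69, 69, 68, 69, 69, 69, 68, 68, 69, 68, 68, 69, 69, 69]

Answer: [64, 64, 64, 64, 64, 64, 64, 64, 65, 64, 64, 64, 64, 64, 64, 64]
Key observation: The state at step 8, [69, 69, 69, 69, 68, 69, 69, 69, 68, 68, 69, 68, 68, 69, 69, 69], reappears at step 10: the system is in a cycle of period 2 from step 8 on.  Therefore the state at step 1821 equals the state at step 8 + ((1821 - 8) mod 2) = 9, which is [64, 64, 64, 64, 64, 64, 64, 64, 65, 64, 64, 64, 64, 64, 64, 64].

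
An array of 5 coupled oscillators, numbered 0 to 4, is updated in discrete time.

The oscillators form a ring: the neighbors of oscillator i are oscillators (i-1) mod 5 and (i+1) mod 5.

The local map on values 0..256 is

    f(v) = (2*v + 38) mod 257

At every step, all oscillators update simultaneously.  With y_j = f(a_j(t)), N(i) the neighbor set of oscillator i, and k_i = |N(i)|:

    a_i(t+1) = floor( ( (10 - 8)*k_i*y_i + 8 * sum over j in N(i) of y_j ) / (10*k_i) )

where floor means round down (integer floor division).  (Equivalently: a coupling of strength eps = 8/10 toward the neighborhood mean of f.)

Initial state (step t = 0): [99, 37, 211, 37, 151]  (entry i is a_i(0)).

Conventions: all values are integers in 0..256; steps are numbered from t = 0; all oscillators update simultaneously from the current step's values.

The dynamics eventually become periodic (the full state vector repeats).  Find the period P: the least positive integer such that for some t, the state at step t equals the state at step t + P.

Simulating step by step:
t=0: [99, 37, 211, 37, 151]
t=1: [125, 198, 130, 136, 155]
t=2: [113, 64, 100, 63, 51]
t=3: [123, 131, 179, 184, 96]
t=4: [114, 75, 104, 177, 116]
t=5: [82, 139, 178, 130, 60]
t=6: [127, 147, 67, 126, 128]
t=7: [51, 97, 77, 90, 34]
t=8: [163, 179, 218, 162, 164]
t=9: [120, 157, 141, 151, 106]
t=10: [142, 52, 83, 141, 91]
t=11: [157, 136, 122, 182, 95]
t=12: [131, 58, 84, 130, 141]
t=13: [95, 130, 119, 115, 46]
t=14: [114, 107, 24, 61, 121]
t=15: [111, 88, 182, 75, 72]
t=16: [159, 102, 189, 168, 112]
t=17: [118, 151, 175, 89, 87]
t=18: [121, 75, 145, 180, 135]
t=19: [100, 75, 145, 77, 75]
t=20: [198, 161, 166, 142, 209]
t=21: [156, 136, 89, 137, 136]
t=22: [61, 134, 86, 118, 69]
t=23: [122, 157, 68, 157, 106]
t=24: [143, 98, 110, 188, 98]
t=25: [200, 74, 156, 125, 136]
t=26: [131, 146, 105, 64, 95]
t=27: [129, 131, 145, 223, 129]
t=28: [40, 52, 122, 89, 114]
t=29: [84, 85, 148, 56, 135]
t=30: [144, 154, 158, 81, 152]
t=31: [83, 84, 135, 112, 124]
t=32: [134, 143, 94, 33, 89]
t=33: [123, 123, 113, 197, 104]
t=34: [114, 19, 82, 136, 130]
t=35: [48, 99, 92, 107, 33]
t=36: [162, 189, 239, 180, 175]
t=37: [137, 74, 120, 81, 124]
t=38: [97, 67, 158, 60, 107]
t=39: [216, 166, 151, 171, 206]
t=40: [165, 141, 111, 135, 173]
t=41: [98, 58, 46, 62, 90]
t=42: [195, 176, 152, 171, 202]
t=43: [161, 129, 119, 132, 154]
t=44: [71, 56, 37, 52, 77]
t=45: [172, 146, 139, 150, 167]
t=46: [100, 88, 73, 85, 105]
t=47: [232, 211, 205, 214, 228]
t=48: [225, 215, 203, 213, 229]
t=49: [226, 209, 204, 211, 223]
t=50: [217, 208, 198, 207, 219]
t=51: [209, 196, 192, 197, 207]
t=52: [187, 180, 172, 179, 188]
t=53: [150, 140, 137, 140, 149]
t=54: [72, 66, 59, 65, 72]
t=55: [177, 169, 166, 168, 176]
t=56: [127, 123, 117, 121, 127]
t=57: [31, 25, 23, 24, 30]
t=58: [94, 91, 86, 90, 94]
t=59: [223, 218, 217, 218, 222]
t=60: [222, 220, 216, 219, 222]
t=61: [223, 219, 218, 219, 222]
t=62: [223, 221, 218, 220, 223]
t=63: [225, 222, 221, 221, 224]
t=64: [227, 226, 223, 225, 227]
t=65: [234, 231, 231, 231, 233]
t=66: [245, 245, 243, 244, 246]
t=67: [14, 12, 12, 12, 13]
t=68: [63, 63, 62, 62, 64]
t=69: [164, 163, 162, 163, 163]
t=70: [107, 107, 106, 106, 107]
t=71: [252, 251, 250, 250, 251]
t=72: [26, 26, 24, 24, 26]
t=73: [90, 88, 87, 87, 88]
t=74: [214, 214, 212, 212, 214]
t=75: [209, 207, 206, 206, 207]
t=76: [195, 195, 193, 193, 195]
t=77: [171, 169, 168, 168, 169]
t=78: [119, 119, 117, 117, 119]
t=79: [19, 17, 16, 16, 17]
t=80: [72, 72, 70, 70, 72]
t=81: [182, 180, 179, 179, 180]
t=82: [141, 141, 139, 139, 141]
t=83: [63, 61, 60, 60, 61]
t=84: [160, 160, 158, 158, 160]
t=85: [101, 99, 98, 98, 99]
t=86: [236, 236, 234, 234, 236]
t=87: [253, 251, 250, 250, 251]
t=88: [26, 26, 24, 24, 26]

Answer: 16
Key observation: The state at step 72, [26, 26, 24, 24, 26], reappears at step 88 — and no state repeats earlier — so the cycle the system enters has period 16.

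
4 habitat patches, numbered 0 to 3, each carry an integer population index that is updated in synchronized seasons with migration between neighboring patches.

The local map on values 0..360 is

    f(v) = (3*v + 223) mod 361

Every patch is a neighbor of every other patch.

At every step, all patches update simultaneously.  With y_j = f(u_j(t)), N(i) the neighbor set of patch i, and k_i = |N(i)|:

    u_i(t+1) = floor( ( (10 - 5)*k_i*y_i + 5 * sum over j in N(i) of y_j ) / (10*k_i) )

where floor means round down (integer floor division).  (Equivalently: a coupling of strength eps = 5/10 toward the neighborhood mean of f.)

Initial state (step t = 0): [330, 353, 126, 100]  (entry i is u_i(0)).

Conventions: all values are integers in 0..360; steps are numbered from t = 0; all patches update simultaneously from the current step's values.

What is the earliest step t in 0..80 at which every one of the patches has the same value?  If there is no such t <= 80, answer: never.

Simulating step by step:
t=0: [330, 353, 126, 100]  (not all equal)
t=1: [165, 188, 201, 175]  (not all equal)
t=2: [211, 113, 126, 100]  (not all equal)
t=3: [167, 189, 202, 176]  (not all equal)
t=4: [35, 57, 70, 44]  (not all equal)
t=5: [240, 142, 155, 249]  (not all equal)
t=6: [254, 276, 289, 263]  (not all equal)
t=7: [235, 257, 150, 244]  (not all equal)
t=8: [239, 261, 274, 248]  (not all equal)
t=9: [251, 273, 286, 260]  (not all equal)
t=10: [287, 309, 322, 296]  (not all equal)
t=11: [34, 56, 69, 43]  (not all equal)
t=12: [237, 139, 152, 246]  (not all equal)
t=13: [245, 267, 280, 254]  (not all equal)
t=14: [269, 291, 304, 278]  (not all equal)
t=15: [220, 122, 135, 229]  (not all equal)
t=16: [194, 216, 229, 203]  (not all equal)
t=17: [116, 138, 151, 125]  (not all equal)
t=18: [243, 265, 278, 252]  (not all equal)
t=19: [263, 285, 298, 272]  (not all equal)
t=20: [262, 284, 177, 271]  (not all equal)
t=21: [260, 282, 175, 269]  (not all equal)
t=22: [254, 276, 169, 263]  (not all equal)
t=23: [236, 258, 151, 245]  (not all equal)
t=24: [242, 264, 277, 251]  (not all equal)
t=25: [260, 282, 295, 269]  (not all equal)
t=26: [253, 275, 168, 262]  (not all equal)
t=27: [233, 255, 148, 242]  (not all equal)
t=28: [233, 255, 268, 242]  (not all equal)
t=29: [233, 255, 268, 242]  (not all equal)

Answer: never
Key observation: The state at step 28 reappears at step 29 — the system is in a cycle of period 1 from step 28 on.  No step 0..29 is synchronized, and the cycle repeats forever, so no step up to 80 (or ever) has all patches equal.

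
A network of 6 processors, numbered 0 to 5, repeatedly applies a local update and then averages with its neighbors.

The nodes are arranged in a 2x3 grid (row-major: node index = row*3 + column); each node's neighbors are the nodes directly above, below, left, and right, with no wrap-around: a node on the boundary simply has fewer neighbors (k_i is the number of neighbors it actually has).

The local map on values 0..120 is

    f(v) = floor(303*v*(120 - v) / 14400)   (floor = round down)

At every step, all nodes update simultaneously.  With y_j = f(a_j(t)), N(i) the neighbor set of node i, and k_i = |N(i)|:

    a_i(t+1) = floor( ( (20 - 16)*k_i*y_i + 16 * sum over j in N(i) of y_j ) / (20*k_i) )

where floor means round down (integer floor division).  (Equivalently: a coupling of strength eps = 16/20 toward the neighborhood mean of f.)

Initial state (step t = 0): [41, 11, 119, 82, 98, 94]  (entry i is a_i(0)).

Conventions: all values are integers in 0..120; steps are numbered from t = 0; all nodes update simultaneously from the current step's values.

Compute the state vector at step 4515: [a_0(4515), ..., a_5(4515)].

Simulating step by step:
t=0: [41, 11, 119, 82, 98, 94]
t=1: [49, 35, 30, 58, 46, 29]
t=2: [69, 65, 58, 72, 65, 61]
t=3: [73, 74, 75, 74, 74, 75]
t=4: [71, 71, 71, 71, 71, 71]
t=5: [73, 73, 73, 73, 73, 73]
t=6: [72, 72, 72, 72, 72, 72]
t=7: [72, 72, 72, 72, 72, 72]

Answer: [72, 72, 72, 72, 72, 72]
Key observation: The state at step 6, [72, 72, 72, 72, 72, 72], reappears at step 7: the system is in a cycle of period 1 from step 6 on.  Therefore the state at step 4515 equals the state at step 6 + ((4515 - 6) mod 1) = 6, which is [72, 72, 72, 72, 72, 72].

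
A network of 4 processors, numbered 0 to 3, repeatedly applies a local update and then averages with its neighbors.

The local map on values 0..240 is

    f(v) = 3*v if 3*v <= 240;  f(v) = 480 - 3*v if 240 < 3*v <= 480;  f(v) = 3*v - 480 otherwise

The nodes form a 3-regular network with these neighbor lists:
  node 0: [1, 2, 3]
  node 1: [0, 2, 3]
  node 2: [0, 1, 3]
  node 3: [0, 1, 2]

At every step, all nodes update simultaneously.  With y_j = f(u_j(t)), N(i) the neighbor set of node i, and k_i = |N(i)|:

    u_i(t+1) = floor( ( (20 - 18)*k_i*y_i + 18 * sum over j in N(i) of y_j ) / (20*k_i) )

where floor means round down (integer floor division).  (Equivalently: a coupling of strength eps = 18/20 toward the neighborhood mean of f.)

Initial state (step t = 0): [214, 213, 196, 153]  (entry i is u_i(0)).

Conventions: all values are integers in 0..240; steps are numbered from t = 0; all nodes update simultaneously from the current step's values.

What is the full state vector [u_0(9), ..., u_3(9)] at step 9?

Answer: [123, 123, 123, 123]

Derivation:
t=0: [214, 213, 196, 153]
t=1: [102, 103, 113, 130]
t=2: [138, 138, 144, 154]
t=3: [46, 46, 49, 55]
t=4: [148, 148, 147, 143]
t=5: [41, 41, 40, 38]
t=6: [119, 119, 120, 121]
t=7: [120, 120, 120, 121]
t=8: [119, 119, 119, 119]
t=9: [123, 123, 123, 123]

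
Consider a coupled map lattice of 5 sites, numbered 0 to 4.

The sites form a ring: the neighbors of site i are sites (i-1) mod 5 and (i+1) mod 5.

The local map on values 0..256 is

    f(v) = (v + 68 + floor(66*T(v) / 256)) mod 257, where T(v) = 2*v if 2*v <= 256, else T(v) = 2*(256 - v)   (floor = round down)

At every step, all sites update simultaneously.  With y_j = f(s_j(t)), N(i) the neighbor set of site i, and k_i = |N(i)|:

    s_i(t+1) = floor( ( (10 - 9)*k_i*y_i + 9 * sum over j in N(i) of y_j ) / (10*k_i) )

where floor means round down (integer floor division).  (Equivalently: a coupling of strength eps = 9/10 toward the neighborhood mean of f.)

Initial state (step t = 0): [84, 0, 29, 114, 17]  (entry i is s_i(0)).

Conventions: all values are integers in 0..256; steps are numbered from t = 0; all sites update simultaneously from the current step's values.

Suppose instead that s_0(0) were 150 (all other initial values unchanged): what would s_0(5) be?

Simulating step by step:
t=0: [150, 0, 29, 114, 17]
t=1: [73, 63, 149, 115, 124]
t=2: [205, 103, 183, 145, 214]
t=3: [125, 55, 109, 35, 29]
t=4: [117, 119, 145, 166, 65]
t=5: [210, 140, 123, 82, 137]

Answer: s_0(5) = 210
Key observation: This trace re-runs the system from the modified initial state.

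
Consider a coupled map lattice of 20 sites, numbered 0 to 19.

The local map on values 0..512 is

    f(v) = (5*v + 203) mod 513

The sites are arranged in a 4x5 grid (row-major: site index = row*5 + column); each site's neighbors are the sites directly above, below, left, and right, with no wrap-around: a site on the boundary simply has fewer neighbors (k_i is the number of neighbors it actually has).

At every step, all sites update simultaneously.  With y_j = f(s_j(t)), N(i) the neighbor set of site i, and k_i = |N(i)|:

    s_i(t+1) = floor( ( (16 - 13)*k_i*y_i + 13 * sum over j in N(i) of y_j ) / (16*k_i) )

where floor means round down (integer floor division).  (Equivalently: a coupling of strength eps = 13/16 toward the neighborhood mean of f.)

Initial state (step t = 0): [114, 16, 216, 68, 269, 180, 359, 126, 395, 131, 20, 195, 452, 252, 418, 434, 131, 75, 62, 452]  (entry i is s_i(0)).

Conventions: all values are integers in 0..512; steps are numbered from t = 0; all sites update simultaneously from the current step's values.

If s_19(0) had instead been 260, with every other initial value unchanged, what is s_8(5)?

Simulating step by step:
t=0: [114, 16, 216, 68, 269, 180, 359, 126, 395, 131, 20, 195, 452, 252, 418, 434, 131, 75, 62, 260]
t=1: [195, 317, 219, 111, 154, 291, 255, 314, 253, 166, 205, 336, 274, 239, 386, 323, 210, 216, 265, 187]
t=2: [178, 283, 248, 363, 188, 240, 276, 287, 257, 267, 238, 250, 251, 284, 148, 226, 280, 254, 294, 257]
t=3: [197, 157, 256, 359, 424, 200, 207, 293, 325, 369, 369, 264, 295, 311, 367, 232, 331, 254, 294, 315]
t=4: [295, 314, 373, 361, 444, 272, 299, 247, 321, 382, 369, 332, 288, 256, 355, 399, 406, 244, 270, 301]
t=5: [130, 128, 304, 265, 284, 223, 231, 188, 334, 303, 229, 254, 342, 253, 268, 307, 268, 155, 279, 215]

Answer: s_8(5) = 334
Key observation: This trace re-runs the system from the modified initial state.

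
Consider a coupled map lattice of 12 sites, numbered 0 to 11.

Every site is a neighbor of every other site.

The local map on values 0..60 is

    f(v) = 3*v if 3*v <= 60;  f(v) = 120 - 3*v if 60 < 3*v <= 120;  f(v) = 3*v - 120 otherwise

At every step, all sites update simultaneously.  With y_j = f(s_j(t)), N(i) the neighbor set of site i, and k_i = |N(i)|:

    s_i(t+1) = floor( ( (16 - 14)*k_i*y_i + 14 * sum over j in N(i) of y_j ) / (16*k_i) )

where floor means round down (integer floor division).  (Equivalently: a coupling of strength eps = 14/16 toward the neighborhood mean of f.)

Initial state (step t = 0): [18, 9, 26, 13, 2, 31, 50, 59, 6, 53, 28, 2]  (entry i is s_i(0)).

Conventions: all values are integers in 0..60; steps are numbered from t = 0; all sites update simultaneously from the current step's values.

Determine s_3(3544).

Simulating step by step:
t=0: [18, 9, 26, 13, 2, 31, 50, 59, 6, 53, 28, 2]
t=1: [32, 31, 32, 32, 30, 31, 31, 32, 31, 32, 31, 30]
t=2: [26, 26, 26, 26, 26, 26, 26, 26, 26, 26, 26, 26]
t=3: [42, 42, 42, 42, 42, 42, 42, 42, 42, 42, 42, 42]
t=4: [6, 6, 6, 6, 6, 6, 6, 6, 6, 6, 6, 6]
t=5: [18, 18, 18, 18, 18, 18, 18, 18, 18, 18, 18, 18]
t=6: [54, 54, 54, 54, 54, 54, 54, 54, 54, 54, 54, 54]
t=7: [42, 42, 42, 42, 42, 42, 42, 42, 42, 42, 42, 42]

Answer: s_3(3544) = 6
Key observation: The state at step 3, [42, 42, 42, 42, 42, 42, 42, 42, 42, 42, 42, 42], reappears at step 7: the system is in a cycle of period 4 from step 3 on.  Therefore the state at step 3544 equals the state at step 3 + ((3544 - 3) mod 4) = 4, which is [6, 6, 6, 6, 6, 6, 6, 6, 6, 6, 6, 6].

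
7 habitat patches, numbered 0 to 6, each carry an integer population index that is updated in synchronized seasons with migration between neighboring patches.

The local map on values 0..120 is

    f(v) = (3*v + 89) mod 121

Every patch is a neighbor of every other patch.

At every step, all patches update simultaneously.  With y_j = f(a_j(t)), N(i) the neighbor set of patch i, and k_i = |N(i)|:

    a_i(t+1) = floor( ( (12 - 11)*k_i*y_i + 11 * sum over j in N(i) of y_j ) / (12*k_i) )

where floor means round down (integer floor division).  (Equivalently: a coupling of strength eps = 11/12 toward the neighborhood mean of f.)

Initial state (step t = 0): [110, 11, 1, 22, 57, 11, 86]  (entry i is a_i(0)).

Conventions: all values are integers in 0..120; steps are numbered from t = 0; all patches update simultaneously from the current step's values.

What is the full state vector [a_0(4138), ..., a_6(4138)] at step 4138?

Simulating step by step:
t=0: [110, 11, 1, 22, 57, 11, 86]
t=1: [43, 46, 40, 44, 45, 46, 39]
t=2: [97, 97, 98, 97, 97, 97, 98]
t=3: [17, 17, 17, 17, 17, 17, 17]
t=4: [19, 19, 19, 19, 19, 19, 19]
t=5: [25, 25, 25, 25, 25, 25, 25]
t=6: [43, 43, 43, 43, 43, 43, 43]
t=7: [97, 97, 97, 97, 97, 97, 97]
t=8: [17, 17, 17, 17, 17, 17, 17]

Answer: [17, 17, 17, 17, 17, 17, 17]
Key observation: The state at step 3, [17, 17, 17, 17, 17, 17, 17], reappears at step 8: the system is in a cycle of period 5 from step 3 on.  Therefore the state at step 4138 equals the state at step 3 + ((4138 - 3) mod 5) = 3, which is [17, 17, 17, 17, 17, 17, 17].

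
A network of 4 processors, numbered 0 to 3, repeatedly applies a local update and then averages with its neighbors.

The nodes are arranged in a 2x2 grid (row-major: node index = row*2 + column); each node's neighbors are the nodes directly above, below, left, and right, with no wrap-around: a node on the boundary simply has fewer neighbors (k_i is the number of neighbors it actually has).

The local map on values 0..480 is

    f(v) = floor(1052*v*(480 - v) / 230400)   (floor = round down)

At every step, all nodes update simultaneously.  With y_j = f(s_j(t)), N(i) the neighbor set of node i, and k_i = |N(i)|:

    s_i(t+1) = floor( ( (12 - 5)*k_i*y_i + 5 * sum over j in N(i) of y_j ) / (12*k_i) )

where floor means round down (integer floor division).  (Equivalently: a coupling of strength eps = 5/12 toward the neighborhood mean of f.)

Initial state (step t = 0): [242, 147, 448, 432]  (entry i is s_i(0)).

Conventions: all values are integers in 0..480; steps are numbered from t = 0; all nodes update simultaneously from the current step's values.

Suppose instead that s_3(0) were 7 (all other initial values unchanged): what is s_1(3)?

Answer: s_1(3) = 255
Key observation: This trace re-runs the system from the modified initial state.

Derivation:
t=0: [242, 147, 448, 7]
t=1: [212, 187, 95, 68]
t=2: [237, 226, 177, 160]
t=3: [258, 255, 245, 241]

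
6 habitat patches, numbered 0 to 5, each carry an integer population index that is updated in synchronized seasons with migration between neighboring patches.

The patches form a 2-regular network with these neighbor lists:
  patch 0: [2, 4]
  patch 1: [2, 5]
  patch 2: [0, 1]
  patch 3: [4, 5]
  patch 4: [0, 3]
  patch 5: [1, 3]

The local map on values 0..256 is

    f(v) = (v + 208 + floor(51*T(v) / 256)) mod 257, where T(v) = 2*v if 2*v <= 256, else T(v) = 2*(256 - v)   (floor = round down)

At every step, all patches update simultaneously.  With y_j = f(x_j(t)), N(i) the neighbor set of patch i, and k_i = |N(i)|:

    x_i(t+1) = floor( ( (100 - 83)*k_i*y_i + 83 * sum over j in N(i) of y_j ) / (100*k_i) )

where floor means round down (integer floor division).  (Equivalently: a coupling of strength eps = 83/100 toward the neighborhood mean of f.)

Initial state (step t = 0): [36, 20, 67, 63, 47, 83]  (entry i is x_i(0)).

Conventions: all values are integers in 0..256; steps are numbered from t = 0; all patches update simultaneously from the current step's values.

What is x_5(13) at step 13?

Simulating step by step:
t=0: [36, 20, 67, 63, 47, 83]
t=1: [25, 86, 105, 41, 19, 125]
t=2: [178, 104, 146, 150, 143, 54]
t=3: [142, 85, 130, 92, 149, 103]
t=4: [136, 105, 108, 111, 114, 77]
t=5: [110, 82, 113, 87, 118, 94]
t=6: [111, 90, 88, 94, 92, 70]
t=7: [81, 63, 88, 66, 91, 73]
t=8: [73, 59, 55, 61, 57, 43]
t=9: [32, 21, 40, 23, 42, 30]
t=10: [49, 146, 203, 147, 205, 240]
t=11: [148, 178, 95, 178, 96, 150]
t=12: [93, 120, 139, 121, 139, 157]
t=13: [126, 137, 105, 137, 106, 123]

Answer: x_5(13) = 123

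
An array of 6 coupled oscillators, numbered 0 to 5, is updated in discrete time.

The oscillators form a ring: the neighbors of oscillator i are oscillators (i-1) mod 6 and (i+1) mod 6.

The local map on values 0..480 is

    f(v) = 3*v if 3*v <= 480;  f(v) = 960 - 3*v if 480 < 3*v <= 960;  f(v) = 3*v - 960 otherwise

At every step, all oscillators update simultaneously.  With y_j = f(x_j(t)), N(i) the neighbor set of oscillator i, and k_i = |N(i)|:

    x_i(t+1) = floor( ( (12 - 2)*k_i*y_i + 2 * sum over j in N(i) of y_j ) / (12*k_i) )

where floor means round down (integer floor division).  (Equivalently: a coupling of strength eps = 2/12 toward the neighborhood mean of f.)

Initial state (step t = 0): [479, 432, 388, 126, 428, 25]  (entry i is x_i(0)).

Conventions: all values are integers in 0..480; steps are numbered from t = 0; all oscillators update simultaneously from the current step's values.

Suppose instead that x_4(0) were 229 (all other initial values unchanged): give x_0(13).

Simulating step by step:
t=0: [479, 432, 388, 126, 229, 25]
t=1: [431, 336, 229, 354, 265, 125]
t=2: [312, 90, 240, 121, 177, 354]
t=3: [51, 247, 252, 358, 396, 122]
t=4: [176, 212, 197, 131, 230, 336]
t=5: [391, 336, 367, 380, 261, 98]
t=6: [206, 69, 136, 176, 187, 277]
t=7: [313, 235, 393, 427, 379, 169]
t=8: [76, 232, 230, 300, 212, 394]
t=9: [230, 261, 252, 99, 293, 231]
t=10: [262, 187, 209, 271, 114, 251]
t=11: [195, 374, 323, 178, 314, 215]
t=12: [352, 167, 56, 357, 76, 295]
t=13: [124, 404, 187, 125, 205, 89]

Answer: x_0(13) = 124
Key observation: This trace re-runs the system from the modified initial state.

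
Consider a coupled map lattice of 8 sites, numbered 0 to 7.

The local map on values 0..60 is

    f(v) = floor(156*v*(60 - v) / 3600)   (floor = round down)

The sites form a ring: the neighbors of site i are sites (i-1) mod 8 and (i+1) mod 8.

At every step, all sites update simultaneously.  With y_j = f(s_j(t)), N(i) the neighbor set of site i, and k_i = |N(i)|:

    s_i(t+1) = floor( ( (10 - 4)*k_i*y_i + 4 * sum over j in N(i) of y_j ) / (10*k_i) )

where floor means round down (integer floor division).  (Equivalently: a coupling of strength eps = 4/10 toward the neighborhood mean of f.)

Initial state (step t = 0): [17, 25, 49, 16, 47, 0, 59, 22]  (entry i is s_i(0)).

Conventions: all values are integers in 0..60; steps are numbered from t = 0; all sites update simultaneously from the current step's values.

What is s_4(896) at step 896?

Simulating step by step:
t=0: [17, 25, 49, 16, 47, 0, 59, 22]
t=1: [33, 33, 27, 27, 21, 5, 8, 28]
t=2: [38, 38, 38, 37, 30, 17, 20, 34]
t=3: [36, 36, 36, 36, 36, 33, 34, 36]
t=4: [37, 37, 37, 37, 37, 37, 37, 37]
t=5: [36, 36, 36, 36, 36, 36, 36, 36]
t=6: [37, 37, 37, 37, 37, 37, 37, 37]

Answer: s_4(896) = 37
Key observation: The state at step 4, [37, 37, 37, 37, 37, 37, 37, 37], reappears at step 6: the system is in a cycle of period 2 from step 4 on.  Therefore the state at step 896 equals the state at step 4 + ((896 - 4) mod 2) = 4, which is [37, 37, 37, 37, 37, 37, 37, 37].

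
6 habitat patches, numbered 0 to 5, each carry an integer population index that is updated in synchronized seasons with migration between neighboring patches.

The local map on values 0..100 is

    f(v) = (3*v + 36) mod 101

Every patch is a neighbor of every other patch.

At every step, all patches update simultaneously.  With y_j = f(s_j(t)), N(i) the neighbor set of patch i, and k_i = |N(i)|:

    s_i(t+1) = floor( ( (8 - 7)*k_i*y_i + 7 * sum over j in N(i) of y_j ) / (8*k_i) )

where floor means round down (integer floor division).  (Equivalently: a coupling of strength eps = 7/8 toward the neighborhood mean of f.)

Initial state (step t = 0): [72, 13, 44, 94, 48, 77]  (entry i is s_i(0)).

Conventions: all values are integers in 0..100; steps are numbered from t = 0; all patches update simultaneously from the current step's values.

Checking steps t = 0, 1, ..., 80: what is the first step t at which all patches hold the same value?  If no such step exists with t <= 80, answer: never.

Answer: 3
Key observation: Synchronization is absorbing here: once all patches are equal they stay equal, and step 3 is the first all-equal step.

Derivation:
t=0: [72, 13, 44, 94, 48, 77]  (not all equal)
t=1: [58, 57, 58, 60, 57, 58]  (not all equal)
t=2: [8, 8, 8, 7, 8, 8]  (not all equal)
t=3: [59, 59, 59, 59, 59, 59]  (all equal)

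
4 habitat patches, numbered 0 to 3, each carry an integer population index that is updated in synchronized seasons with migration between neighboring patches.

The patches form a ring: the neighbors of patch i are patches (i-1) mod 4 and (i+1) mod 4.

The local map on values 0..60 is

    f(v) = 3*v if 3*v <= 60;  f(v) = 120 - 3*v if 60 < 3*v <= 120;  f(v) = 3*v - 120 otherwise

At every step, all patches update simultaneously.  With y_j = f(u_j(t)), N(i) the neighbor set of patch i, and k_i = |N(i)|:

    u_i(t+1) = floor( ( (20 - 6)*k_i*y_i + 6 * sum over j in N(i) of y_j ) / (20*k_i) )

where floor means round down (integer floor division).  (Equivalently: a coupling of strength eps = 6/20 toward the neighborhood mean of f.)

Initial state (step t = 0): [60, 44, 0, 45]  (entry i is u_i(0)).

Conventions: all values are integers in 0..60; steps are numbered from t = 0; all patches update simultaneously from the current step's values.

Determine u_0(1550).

Answer: u_0(1550) = 23
Key observation: The state at step 22, [37, 34, 37, 34], reappears at step 34: the system is in a cycle of period 12 from step 22 on.  Therefore the state at step 1550 equals the state at step 22 + ((1550 - 22) mod 12) = 26, which is [23, 18, 23, 18].

Derivation:
t=0: [60, 44, 0, 45]
t=1: [46, 17, 4, 19]
t=2: [28, 40, 24, 44]
t=3: [27, 12, 35, 21]
t=4: [41, 33, 24, 48]
t=5: [8, 22, 40, 24]
t=6: [32, 41, 15, 37]
t=7: [18, 12, 33, 16]
t=8: [50, 36, 27, 44]
t=9: [24, 18, 30, 18]
t=10: [49, 49, 37, 49]
t=11: [27, 24, 14, 24]
t=12: [41, 45, 43, 45]
t=13: [6, 12, 10, 12]
t=14: [23, 32, 31, 32]
t=15: [42, 28, 26, 28]
t=16: [15, 32, 40, 32]
t=17: [38, 23, 7, 23]
t=18: [19, 39, 30, 39]
t=19: [40, 15, 21, 15]
t=20: [13, 40, 53, 40]
t=21: [27, 11, 27, 11]
t=22: [37, 34, 37, 34]
t=23: [11, 15, 11, 15]
t=24: [36, 41, 36, 41]
t=25: [9, 5, 9, 5]
t=26: [23, 18, 23, 18]
t=27: [51, 53, 51, 53]
t=28: [34, 37, 34, 37]
t=29: [15, 11, 15, 11]
t=30: [41, 36, 41, 36]
t=31: [5, 9, 5, 9]
t=32: [18, 23, 18, 23]
t=33: [53, 51, 53, 51]
t=34: [37, 34, 37, 34]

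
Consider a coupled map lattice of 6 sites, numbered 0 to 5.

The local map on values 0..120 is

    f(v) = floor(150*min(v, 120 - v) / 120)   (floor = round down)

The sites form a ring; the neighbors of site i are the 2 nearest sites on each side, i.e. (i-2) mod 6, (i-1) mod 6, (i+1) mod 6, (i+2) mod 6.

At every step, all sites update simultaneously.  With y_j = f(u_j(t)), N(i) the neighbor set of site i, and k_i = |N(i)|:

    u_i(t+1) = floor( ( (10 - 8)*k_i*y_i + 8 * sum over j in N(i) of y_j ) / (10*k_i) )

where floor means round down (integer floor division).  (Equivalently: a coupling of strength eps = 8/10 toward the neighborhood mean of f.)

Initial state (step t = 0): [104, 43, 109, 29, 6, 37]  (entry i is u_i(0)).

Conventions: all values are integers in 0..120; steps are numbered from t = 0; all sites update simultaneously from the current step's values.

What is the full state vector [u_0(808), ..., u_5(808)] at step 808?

Answer: [67, 67, 67, 67, 67, 67]
Key observation: The state at step 5, [66, 66, 66, 66, 66, 66], reappears at step 7: the system is in a cycle of period 2 from step 5 on.  Therefore the state at step 808 equals the state at step 5 + ((808 - 5) mod 2) = 6, which is [67, 67, 67, 67, 67, 67].

Derivation:
t=0: [104, 43, 109, 29, 6, 37]
t=1: [27, 33, 25, 31, 24, 32]
t=2: [35, 36, 34, 36, 34, 36]
t=3: [43, 44, 43, 43, 43, 44]
t=4: [53, 53, 53, 53, 53, 53]
t=5: [66, 66, 66, 66, 66, 66]
t=6: [67, 67, 67, 67, 67, 67]
t=7: [66, 66, 66, 66, 66, 66]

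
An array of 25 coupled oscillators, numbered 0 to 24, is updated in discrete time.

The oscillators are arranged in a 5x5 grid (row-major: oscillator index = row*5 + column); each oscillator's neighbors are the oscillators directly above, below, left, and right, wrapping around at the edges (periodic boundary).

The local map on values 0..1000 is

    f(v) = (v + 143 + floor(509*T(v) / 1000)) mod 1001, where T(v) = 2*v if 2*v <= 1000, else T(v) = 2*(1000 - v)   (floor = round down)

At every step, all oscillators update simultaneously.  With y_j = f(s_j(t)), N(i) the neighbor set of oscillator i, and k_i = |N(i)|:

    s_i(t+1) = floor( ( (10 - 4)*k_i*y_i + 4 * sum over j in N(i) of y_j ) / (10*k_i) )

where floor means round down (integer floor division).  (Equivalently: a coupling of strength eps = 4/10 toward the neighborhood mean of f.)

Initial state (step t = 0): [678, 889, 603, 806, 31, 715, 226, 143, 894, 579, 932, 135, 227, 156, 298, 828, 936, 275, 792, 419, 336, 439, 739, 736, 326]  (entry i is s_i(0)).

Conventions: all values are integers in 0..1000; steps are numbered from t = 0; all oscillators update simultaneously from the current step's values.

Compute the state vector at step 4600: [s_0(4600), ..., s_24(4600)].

Answer: [567, 264, 600, 344, 589, 552, 315, 580, 210, 267, 525, 550, 263, 208, 186, 532, 537, 255, 564, 257, 249, 197, 279, 601, 280]
Key observation: The state at step 19, [251, 566, 326, 603, 326, 265, 579, 306, 562, 546, 186, 265, 555, 527, 516, 250, 239, 562, 292, 549, 541, 541, 573, 329, 585], reappears at step 21: the system is in a cycle of period 2 from step 19 on.  Therefore the state at step 4600 equals the state at step 19 + ((4600 - 19) mod 2) = 20, which is [567, 264, 600, 344, 589, 552, 315, 580, 210, 267, 525, 550, 263, 208, 186, 532, 537, 255, 564, 257, 249, 197, 279, 601, 280].

Derivation:
t=0: [678, 889, 603, 806, 31, 715, 226, 143, 894, 579, 932, 135, 227, 156, 298, 828, 936, 275, 792, 419, 336, 439, 739, 736, 326]
t=1: [219, 178, 175, 151, 247, 192, 473, 407, 204, 213, 230, 397, 560, 437, 620, 296, 214, 521, 315, 776, 604, 141, 189, 211, 696]
t=2: [532, 461, 541, 494, 559, 503, 351, 707, 533, 530, 600, 709, 297, 176, 223, 591, 570, 292, 555, 268, 279, 431, 478, 530, 238]
t=3: [197, 159, 136, 142, 195, 220, 562, 277, 183, 194, 193, 277, 597, 462, 503, 258, 193, 553, 296, 561, 516, 109, 167, 191, 542]
t=4: [497, 424, 457, 456, 486, 527, 334, 543, 481, 498, 529, 556, 252, 199, 218, 534, 506, 280, 534, 259, 261, 379, 433, 496, 226]
t=5: [280, 792, 160, 81, 168, 215, 634, 254, 157, 184, 193, 266, 545, 475, 499, 253, 281, 521, 295, 547, 581, 727, 191, 167, 519]
t=6: [560, 233, 442, 372, 457, 535, 294, 515, 432, 474, 524, 561, 248, 209, 218, 545, 588, 302, 530, 258, 255, 240, 440, 460, 216]
t=7: [237, 522, 188, 553, 210, 203, 547, 232, 178, 139, 193, 257, 547, 477, 496, 251, 257, 548, 294, 543, 544, 521, 165, 207, 492]
t=8: [514, 234, 451, 305, 472, 503, 287, 499, 430, 430, 519, 545, 242, 215, 206, 538, 557, 292, 538, 256, 245, 233, 423, 485, 223]
t=9: [239, 522, 282, 482, 207, 193, 539, 230, 154, 86, 190, 255, 539, 480, 474, 249, 253, 631, 298, 540, 532, 607, 749, 321, 506]
t=10: [514, 253, 528, 319, 456, 480, 284, 510, 386, 353, 508, 542, 242, 210, 169, 534, 551, 258, 566, 253, 246, 199, 267, 589, 255]
t=11: [236, 547, 317, 599, 282, 253, 535, 331, 788, 670, 179, 254, 531, 558, 512, 249, 240, 558, 292, 535, 533, 538, 559, 316, 544]
t=12: [537, 260, 595, 331, 533, 533, 316, 608, 212, 254, 512, 536, 266, 207, 185, 530, 536, 255, 562, 257, 246, 197, 275, 586, 269]
t=13: [250, 562, 321, 587, 320, 263, 579, 307, 559, 531, 186, 265, 559, 527, 512, 250, 239, 561, 292, 546, 535, 539, 567, 323, 570]
t=14: [564, 263, 594, 341, 582, 550, 315, 580, 210, 266, 525, 550, 263, 208, 186, 532, 537, 254, 563, 257, 249, 197, 277, 594, 277]
t=15: [251, 565, 324, 599, 325, 265, 579, 306, 561, 545, 186, 265, 555, 527, 516, 250, 239, 560, 292, 548, 541, 540, 569, 327, 581]
t=16: [566, 263, 598, 343, 588, 552, 315, 580, 210, 267, 525, 550, 263, 208, 186, 532, 537, 255, 564, 257, 249, 197, 279, 599, 279]
t=17: [251, 565, 325, 602, 326, 265, 579, 306, 562, 546, 186, 265, 555, 527, 516, 250, 239, 562, 292, 548, 541, 541, 573, 329, 584]
t=18: [567, 264, 599, 344, 589, 552, 315, 580, 210, 267, 525, 550, 263, 208, 186, 532, 537, 255, 564, 257, 249, 197, 279, 601, 280]
t=19: [251, 566, 326, 603, 326, 265, 579, 306, 562, 546, 186, 265, 555, 527, 516, 250, 239, 562, 292, 549, 541, 541, 573, 329, 585]
t=20: [567, 264, 600, 344, 589, 552, 315, 580, 210, 267, 525, 550, 263, 208, 186, 532, 537, 255, 564, 257, 249, 197, 279, 601, 280]
t=21: [251, 566, 326, 603, 326, 265, 579, 306, 562, 546, 186, 265, 555, 527, 516, 250, 239, 562, 292, 549, 541, 541, 573, 329, 585]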